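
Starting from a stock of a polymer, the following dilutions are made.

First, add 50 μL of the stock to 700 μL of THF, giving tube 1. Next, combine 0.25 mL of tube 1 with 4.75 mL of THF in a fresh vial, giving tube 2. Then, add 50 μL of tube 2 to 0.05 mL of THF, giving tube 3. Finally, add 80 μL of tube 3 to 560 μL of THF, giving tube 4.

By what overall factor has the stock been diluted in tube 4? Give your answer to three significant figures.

4.80 × 10^3

Step 1: 50 μL + 700 μL = 750 μL total → factor 750/50 = 15
Step 2: 0.25 mL + 4.75 mL = 5 mL total → factor 5/0.25 = 20
Step 3: 50 μL + 0.05 mL = 100 μL total → factor 100/50 = 2
Step 4: 80 μL + 560 μL = 640 μL total → factor 640/80 = 8
Overall dilution factor = 15 × 20 × 2 × 8 = 4800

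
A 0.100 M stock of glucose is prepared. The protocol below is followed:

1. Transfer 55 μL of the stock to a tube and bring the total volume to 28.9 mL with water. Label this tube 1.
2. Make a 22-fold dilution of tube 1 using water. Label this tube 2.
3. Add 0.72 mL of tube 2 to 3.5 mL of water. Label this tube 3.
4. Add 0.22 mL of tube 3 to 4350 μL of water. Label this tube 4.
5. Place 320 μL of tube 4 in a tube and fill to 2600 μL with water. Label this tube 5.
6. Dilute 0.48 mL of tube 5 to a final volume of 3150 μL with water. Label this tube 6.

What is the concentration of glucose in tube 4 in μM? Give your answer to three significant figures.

Step 1: 55 μL brought to 28.9 mL → factor 28900/55 = 525.45
Step 2: 22-fold → factor 22
Step 3: 0.72 mL + 3.5 mL = 4.22 mL total → factor 4.22/0.72 = 5.8611
Step 4: 0.22 mL + 4350 μL = 4.57 mL total → factor 4.57/0.22 = 20.773
Dilution factor through tube 4 = 525.45 × 22 × 5.8611 × 20.773 = 1.4074 × 10^6
[tube 4] = 0.100 M / 1.4074 × 10^6 = 7.105 × 10^-8 M = 0.0711 μM

0.0711 μM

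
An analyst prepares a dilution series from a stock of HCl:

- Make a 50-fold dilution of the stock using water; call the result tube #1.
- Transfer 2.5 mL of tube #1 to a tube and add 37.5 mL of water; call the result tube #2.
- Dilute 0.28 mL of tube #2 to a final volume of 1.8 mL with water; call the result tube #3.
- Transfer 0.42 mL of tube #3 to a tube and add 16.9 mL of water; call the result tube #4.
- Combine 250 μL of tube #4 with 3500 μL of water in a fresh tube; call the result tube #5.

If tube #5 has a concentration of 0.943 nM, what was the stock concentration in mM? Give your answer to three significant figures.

3.00 mM

Step 1: 50-fold → factor 50
Step 2: 2.5 mL + 37.5 mL = 40 mL total → factor 40/2.5 = 16
Step 3: 0.28 mL brought to 1.8 mL → factor 1.8/0.28 = 6.4286
Step 4: 0.42 mL + 16.9 mL = 17.32 mL total → factor 17.32/0.42 = 41.238
Step 5: 250 μL + 3500 μL = 3750 μL total → factor 3750/250 = 15
Overall dilution factor = 50 × 16 × 6.4286 × 41.238 × 15 = 3.1812 × 10^6
Stock = 0.943 nM × 3.1812 × 10^6 = 3.000 × 10^6 nM = 3.00 mM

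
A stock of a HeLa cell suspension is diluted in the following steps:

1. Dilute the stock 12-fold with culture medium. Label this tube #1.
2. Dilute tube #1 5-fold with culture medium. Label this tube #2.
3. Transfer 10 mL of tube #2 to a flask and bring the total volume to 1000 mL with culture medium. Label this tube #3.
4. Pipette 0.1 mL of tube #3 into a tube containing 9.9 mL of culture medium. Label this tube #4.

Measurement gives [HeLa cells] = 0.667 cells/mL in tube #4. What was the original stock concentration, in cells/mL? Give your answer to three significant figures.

4.00 × 10^5 cells/mL

Step 1: 12-fold → factor 12
Step 2: 5-fold → factor 5
Step 3: 10 mL brought to 1000 mL → factor 1000/10 = 100
Step 4: 0.1 mL + 9.9 mL = 10 mL total → factor 10/0.1 = 100
Overall dilution factor = 12 × 5 × 100 × 100 = 6 × 10^5
Stock = 0.667 cells/mL × 6 × 10^5 = 4.00 × 10^5 cells/mL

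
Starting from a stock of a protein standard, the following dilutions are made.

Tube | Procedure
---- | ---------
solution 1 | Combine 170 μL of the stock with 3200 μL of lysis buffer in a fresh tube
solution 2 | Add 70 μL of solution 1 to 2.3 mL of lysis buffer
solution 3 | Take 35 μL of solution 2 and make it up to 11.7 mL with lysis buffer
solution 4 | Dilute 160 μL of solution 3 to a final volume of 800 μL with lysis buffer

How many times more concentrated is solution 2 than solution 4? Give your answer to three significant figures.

Step 1: 170 μL + 3200 μL = 3370 μL total → factor 3370/170 = 19.824
Step 2: 70 μL + 2.3 mL = 2370 μL total → factor 2370/70 = 33.857
Step 3: 35 μL brought to 11.7 mL → factor 11700/35 = 334.29
Step 4: 160 μL brought to 800 μL → factor 800/160 = 5
Dilution factor to solution 2 = 671.17; to solution 4 = 1.1218 × 10^6
[solution 2]/[solution 4] = (factor to solution 4)/(factor to solution 2) = 1.1218 × 10^6/671.17 = 1.67 × 10^3

1.67 × 10^3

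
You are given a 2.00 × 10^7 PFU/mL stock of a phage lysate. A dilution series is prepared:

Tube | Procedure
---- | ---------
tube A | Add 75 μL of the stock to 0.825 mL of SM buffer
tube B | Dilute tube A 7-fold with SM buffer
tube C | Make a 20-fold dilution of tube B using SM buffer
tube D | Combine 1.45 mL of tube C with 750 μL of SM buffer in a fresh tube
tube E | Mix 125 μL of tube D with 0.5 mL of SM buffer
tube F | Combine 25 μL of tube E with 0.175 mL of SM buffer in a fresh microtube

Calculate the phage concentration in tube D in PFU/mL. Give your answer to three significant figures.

7.85 × 10^3 PFU/mL

Step 1: 75 μL + 0.825 mL = 900 μL total → factor 900/75 = 12
Step 2: 7-fold → factor 7
Step 3: 20-fold → factor 20
Step 4: 1.45 mL + 750 μL = 2.2 mL total → factor 2.2/1.45 = 1.5172
Dilution factor through tube D = 12 × 7 × 20 × 1.5172 = 2549
[tube D] = 2.00 × 10^7 PFU/mL / 2549 = 7.85 × 10^3 PFU/mL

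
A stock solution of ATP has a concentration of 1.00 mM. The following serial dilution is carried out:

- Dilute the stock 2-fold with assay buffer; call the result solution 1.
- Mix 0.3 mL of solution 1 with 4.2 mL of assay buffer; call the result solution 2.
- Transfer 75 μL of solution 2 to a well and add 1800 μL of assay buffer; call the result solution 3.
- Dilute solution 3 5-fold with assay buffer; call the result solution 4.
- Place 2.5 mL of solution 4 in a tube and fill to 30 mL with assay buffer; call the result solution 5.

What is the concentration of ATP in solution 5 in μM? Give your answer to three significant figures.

0.0222 μM

Step 1: 2-fold → factor 2
Step 2: 0.3 mL + 4.2 mL = 4.5 mL total → factor 4.5/0.3 = 15
Step 3: 75 μL + 1800 μL = 1875 μL total → factor 1875/75 = 25
Step 4: 5-fold → factor 5
Step 5: 2.5 mL brought to 30 mL → factor 30/2.5 = 12
Overall dilution factor = 2 × 15 × 25 × 5 × 12 = 45000
Final = 1.00 mM / 45000 = 2.222 × 10^-5 mM = 0.0222 μM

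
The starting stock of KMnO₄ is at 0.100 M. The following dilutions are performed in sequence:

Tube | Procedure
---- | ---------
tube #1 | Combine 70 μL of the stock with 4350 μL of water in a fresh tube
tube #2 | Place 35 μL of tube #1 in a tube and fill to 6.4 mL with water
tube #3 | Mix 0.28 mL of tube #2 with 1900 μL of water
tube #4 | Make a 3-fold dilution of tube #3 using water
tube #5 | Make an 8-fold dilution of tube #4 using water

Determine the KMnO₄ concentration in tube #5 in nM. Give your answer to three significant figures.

Step 1: 70 μL + 4350 μL = 4420 μL total → factor 4420/70 = 63.143
Step 2: 35 μL brought to 6.4 mL → factor 6400/35 = 182.86
Step 3: 0.28 mL + 1900 μL = 2.18 mL total → factor 2.18/0.28 = 7.7857
Step 4: 3-fold → factor 3
Step 5: 8-fold → factor 8
Overall dilution factor = 63.143 × 182.86 × 7.7857 × 3 × 8 = 2.1575 × 10^6
Final = 0.100 M / 2.1575 × 10^6 = 4.635 × 10^-8 M = 46.4 nM

46.4 nM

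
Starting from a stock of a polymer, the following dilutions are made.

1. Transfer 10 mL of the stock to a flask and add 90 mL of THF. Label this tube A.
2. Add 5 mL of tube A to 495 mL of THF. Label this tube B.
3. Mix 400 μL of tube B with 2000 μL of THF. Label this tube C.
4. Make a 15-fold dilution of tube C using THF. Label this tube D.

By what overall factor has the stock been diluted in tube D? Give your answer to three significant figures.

9.00 × 10^4

Step 1: 10 mL + 90 mL = 100 mL total → factor 100/10 = 10
Step 2: 5 mL + 495 mL = 500 mL total → factor 500/5 = 100
Step 3: 400 μL + 2000 μL = 2400 μL total → factor 2400/400 = 6
Step 4: 15-fold → factor 15
Overall dilution factor = 10 × 100 × 6 × 15 = 90000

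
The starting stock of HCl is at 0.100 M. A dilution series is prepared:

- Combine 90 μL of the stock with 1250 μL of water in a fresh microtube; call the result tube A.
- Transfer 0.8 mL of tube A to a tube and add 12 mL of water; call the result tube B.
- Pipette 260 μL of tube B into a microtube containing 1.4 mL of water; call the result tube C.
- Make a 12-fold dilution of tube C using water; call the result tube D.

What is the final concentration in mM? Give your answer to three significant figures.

Step 1: 90 μL + 1250 μL = 1340 μL total → factor 1340/90 = 14.889
Step 2: 0.8 mL + 12 mL = 12.8 mL total → factor 12.8/0.8 = 16
Step 3: 260 μL + 1.4 mL = 1660 μL total → factor 1660/260 = 6.3846
Step 4: 12-fold → factor 12
Overall dilution factor = 14.889 × 16 × 6.3846 × 12 = 18251
Final = 0.100 M / 18251 = 5.479 × 10^-6 M = 0.00548 mM

0.00548 mM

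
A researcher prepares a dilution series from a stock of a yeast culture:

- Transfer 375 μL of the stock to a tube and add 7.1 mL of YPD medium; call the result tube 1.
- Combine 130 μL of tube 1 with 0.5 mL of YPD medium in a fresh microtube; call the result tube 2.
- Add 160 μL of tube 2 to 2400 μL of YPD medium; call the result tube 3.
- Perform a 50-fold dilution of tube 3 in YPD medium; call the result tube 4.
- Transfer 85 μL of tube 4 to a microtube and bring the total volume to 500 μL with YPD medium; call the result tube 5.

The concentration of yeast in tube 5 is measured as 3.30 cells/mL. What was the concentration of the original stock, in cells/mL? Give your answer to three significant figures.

Step 1: 375 μL + 7.1 mL = 7475 μL total → factor 7475/375 = 19.933
Step 2: 130 μL + 0.5 mL = 630 μL total → factor 630/130 = 4.8462
Step 3: 160 μL + 2400 μL = 2560 μL total → factor 2560/160 = 16
Step 4: 50-fold → factor 50
Step 5: 85 μL brought to 500 μL → factor 500/85 = 5.8824
Overall dilution factor = 19.933 × 4.8462 × 16 × 50 × 5.8824 = 4.5459 × 10^5
Stock = 3.30 cells/mL × 4.5459 × 10^5 = 1.50 × 10^6 cells/mL

1.50 × 10^6 cells/mL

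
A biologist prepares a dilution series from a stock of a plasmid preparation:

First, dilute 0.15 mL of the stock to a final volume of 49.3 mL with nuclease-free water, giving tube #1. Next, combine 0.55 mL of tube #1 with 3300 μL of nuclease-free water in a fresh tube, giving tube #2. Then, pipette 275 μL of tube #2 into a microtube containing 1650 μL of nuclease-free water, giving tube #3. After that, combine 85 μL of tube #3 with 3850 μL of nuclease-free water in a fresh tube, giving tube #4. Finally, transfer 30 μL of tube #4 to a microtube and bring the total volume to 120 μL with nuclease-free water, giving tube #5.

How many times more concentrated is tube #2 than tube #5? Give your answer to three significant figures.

Step 1: 0.15 mL brought to 49.3 mL → factor 49.3/0.15 = 328.67
Step 2: 0.55 mL + 3300 μL = 3.85 mL total → factor 3.85/0.55 = 7
Step 3: 275 μL + 1650 μL = 1925 μL total → factor 1925/275 = 7
Step 4: 85 μL + 3850 μL = 3935 μL total → factor 3935/85 = 46.294
Step 5: 30 μL brought to 120 μL → factor 120/30 = 4
Dilution factor to tube #2 = 2300.7; to tube #5 = 2.9822 × 10^6
[tube #2]/[tube #5] = (factor to tube #5)/(factor to tube #2) = 2.9822 × 10^6/2300.7 = 1.30 × 10^3

1.30 × 10^3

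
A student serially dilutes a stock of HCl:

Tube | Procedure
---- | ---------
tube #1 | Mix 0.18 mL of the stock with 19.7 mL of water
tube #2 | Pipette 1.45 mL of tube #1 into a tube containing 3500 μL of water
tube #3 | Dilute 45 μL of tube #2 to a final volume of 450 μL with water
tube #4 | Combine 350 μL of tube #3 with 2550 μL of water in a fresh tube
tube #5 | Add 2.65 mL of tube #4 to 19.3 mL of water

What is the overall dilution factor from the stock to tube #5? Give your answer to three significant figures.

2.59 × 10^5

Step 1: 0.18 mL + 19.7 mL = 19.88 mL total → factor 19.88/0.18 = 110.44
Step 2: 1.45 mL + 3500 μL = 4.95 mL total → factor 4.95/1.45 = 3.4138
Step 3: 45 μL brought to 450 μL → factor 450/45 = 10
Step 4: 350 μL + 2550 μL = 2900 μL total → factor 2900/350 = 8.2857
Step 5: 2.65 mL + 19.3 mL = 21.95 mL total → factor 21.95/2.65 = 8.283
Overall dilution factor = 110.44 × 3.4138 × 10 × 8.2857 × 8.283 = 2.5876 × 10^5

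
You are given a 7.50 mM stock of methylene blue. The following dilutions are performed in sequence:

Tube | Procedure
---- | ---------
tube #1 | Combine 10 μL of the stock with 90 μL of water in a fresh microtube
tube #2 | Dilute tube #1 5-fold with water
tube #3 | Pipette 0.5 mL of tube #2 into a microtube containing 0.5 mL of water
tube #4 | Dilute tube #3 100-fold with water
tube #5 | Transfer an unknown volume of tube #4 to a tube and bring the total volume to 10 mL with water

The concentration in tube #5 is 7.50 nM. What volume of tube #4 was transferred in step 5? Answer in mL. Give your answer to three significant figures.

Step 1: 10 μL + 90 μL = 100 μL total → factor 100/10 = 10
Step 2: 5-fold → factor 5
Step 3: 0.5 mL + 0.5 mL = 1 mL total → factor 1/0.5 = 2
Step 4: 100-fold → factor 100
Step 5: v brought to 10 mL → factor = 10 mL/v
Product of known-step factors = 10000
Overall factor = 7.50 mM / (7.50 nM) = 1 × 10^6
Step-5 factor = 1 × 10^6 / 10000 = 100
v = 10 mL / 100 = 0.100 mL

0.100 mL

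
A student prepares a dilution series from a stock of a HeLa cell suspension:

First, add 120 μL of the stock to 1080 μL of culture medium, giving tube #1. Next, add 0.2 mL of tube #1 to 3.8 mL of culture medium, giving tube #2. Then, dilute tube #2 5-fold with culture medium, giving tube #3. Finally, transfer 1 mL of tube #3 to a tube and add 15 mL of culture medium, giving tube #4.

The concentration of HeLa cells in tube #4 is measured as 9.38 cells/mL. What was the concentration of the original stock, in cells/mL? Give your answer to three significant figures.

Step 1: 120 μL + 1080 μL = 1200 μL total → factor 1200/120 = 10
Step 2: 0.2 mL + 3.8 mL = 4 mL total → factor 4/0.2 = 20
Step 3: 5-fold → factor 5
Step 4: 1 mL + 15 mL = 16 mL total → factor 16/1 = 16
Overall dilution factor = 10 × 20 × 5 × 16 = 16000
Stock = 9.38 cells/mL × 16000 = 1.50 × 10^5 cells/mL

1.50 × 10^5 cells/mL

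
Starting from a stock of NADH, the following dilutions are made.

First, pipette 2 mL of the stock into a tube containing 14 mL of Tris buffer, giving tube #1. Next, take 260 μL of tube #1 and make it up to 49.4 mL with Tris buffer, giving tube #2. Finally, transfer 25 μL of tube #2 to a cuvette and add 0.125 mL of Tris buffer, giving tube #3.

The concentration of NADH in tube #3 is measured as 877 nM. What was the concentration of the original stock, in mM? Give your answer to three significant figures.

8.00 mM

Step 1: 2 mL + 14 mL = 16 mL total → factor 16/2 = 8
Step 2: 260 μL brought to 49.4 mL → factor 49400/260 = 190
Step 3: 25 μL + 0.125 mL = 150 μL total → factor 150/25 = 6
Overall dilution factor = 8 × 190 × 6 = 9120
Stock = 877 nM × 9120 = 7.998 × 10^6 nM = 8.00 mM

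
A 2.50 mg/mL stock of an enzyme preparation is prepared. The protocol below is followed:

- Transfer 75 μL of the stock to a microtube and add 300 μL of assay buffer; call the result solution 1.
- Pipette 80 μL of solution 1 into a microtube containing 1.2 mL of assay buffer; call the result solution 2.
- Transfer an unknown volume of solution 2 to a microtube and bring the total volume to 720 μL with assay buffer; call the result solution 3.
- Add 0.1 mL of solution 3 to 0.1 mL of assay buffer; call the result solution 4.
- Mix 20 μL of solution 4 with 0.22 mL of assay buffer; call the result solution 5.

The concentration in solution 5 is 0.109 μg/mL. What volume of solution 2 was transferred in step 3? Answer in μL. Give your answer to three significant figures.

Step 1: 75 μL + 300 μL = 375 μL total → factor 375/75 = 5
Step 2: 80 μL + 1.2 mL = 1280 μL total → factor 1280/80 = 16
Step 3: v brought to 720 μL → factor = 720 μL/v
Step 4: 0.1 mL + 0.1 mL = 0.2 mL total → factor 0.2/0.1 = 2
Step 5: 20 μL + 0.22 mL = 240 μL total → factor 240/20 = 12
Product of known-step factors = 1920
Overall factor = 2.50 mg/mL / (0.109 μg/mL) = 22936
Step-3 factor = 22936 / 1920 = 11.946
v = 720 μL / 11.946 = 60.3 μL

60.3 μL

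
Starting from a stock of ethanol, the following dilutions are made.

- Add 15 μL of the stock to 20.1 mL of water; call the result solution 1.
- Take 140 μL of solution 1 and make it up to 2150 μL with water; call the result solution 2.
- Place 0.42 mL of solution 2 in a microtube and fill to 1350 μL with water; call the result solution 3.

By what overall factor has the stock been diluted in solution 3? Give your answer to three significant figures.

Step 1: 15 μL + 20.1 mL = 20115 μL total → factor 20115/15 = 1341
Step 2: 140 μL brought to 2150 μL → factor 2150/140 = 15.357
Step 3: 0.42 mL brought to 1350 μL → factor 1.35/0.42 = 3.2143
Overall dilution factor = 1341 × 15.357 × 3.2143 = 66195

6.62 × 10^4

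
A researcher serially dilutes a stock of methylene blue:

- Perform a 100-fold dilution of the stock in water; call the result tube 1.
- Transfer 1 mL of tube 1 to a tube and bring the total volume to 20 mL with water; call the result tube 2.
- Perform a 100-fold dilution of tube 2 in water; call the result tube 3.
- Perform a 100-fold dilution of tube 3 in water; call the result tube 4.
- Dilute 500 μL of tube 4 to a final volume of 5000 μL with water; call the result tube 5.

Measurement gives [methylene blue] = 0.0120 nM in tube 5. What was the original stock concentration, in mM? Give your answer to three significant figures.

Step 1: 100-fold → factor 100
Step 2: 1 mL brought to 20 mL → factor 20/1 = 20
Step 3: 100-fold → factor 100
Step 4: 100-fold → factor 100
Step 5: 500 μL brought to 5000 μL → factor 5000/500 = 10
Overall dilution factor = 100 × 20 × 100 × 100 × 10 = 2 × 10^8
Stock = 0.0120 nM × 2 × 10^8 = 2.400 × 10^6 nM = 2.40 mM

2.40 mM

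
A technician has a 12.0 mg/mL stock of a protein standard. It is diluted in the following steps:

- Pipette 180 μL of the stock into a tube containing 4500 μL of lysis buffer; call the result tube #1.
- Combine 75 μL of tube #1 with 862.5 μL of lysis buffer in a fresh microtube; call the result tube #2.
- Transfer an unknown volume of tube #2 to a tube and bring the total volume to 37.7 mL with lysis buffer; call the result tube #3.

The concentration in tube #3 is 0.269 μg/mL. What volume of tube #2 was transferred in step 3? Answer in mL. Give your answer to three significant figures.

0.275 mL

Step 1: 180 μL + 4500 μL = 4680 μL total → factor 4680/180 = 26
Step 2: 75 μL + 862.5 μL = 937.5 μL total → factor 937.5/75 = 12.5
Step 3: v brought to 37.7 mL → factor = 37.7 mL/v
Product of known-step factors = 325
Overall factor = 12.0 mg/mL / (0.269 μg/mL) = 44610
Step-3 factor = 44610 / 325 = 137.26
v = 37.7 mL / 137.26 = 0.275 mL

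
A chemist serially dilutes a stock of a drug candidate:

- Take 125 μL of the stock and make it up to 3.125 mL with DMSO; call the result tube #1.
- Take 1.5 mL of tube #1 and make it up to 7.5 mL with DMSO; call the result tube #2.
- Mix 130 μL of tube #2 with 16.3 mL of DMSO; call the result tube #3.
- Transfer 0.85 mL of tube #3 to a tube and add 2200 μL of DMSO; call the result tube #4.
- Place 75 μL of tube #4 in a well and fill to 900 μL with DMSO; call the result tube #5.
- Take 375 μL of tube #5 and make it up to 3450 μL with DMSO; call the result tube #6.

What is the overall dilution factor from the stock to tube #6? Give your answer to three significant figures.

6.26 × 10^6

Step 1: 125 μL brought to 3.125 mL → factor 3125/125 = 25
Step 2: 1.5 mL brought to 7.5 mL → factor 7.5/1.5 = 5
Step 3: 130 μL + 16.3 mL = 16430 μL total → factor 16430/130 = 126.38
Step 4: 0.85 mL + 2200 μL = 3.05 mL total → factor 3.05/0.85 = 3.5882
Step 5: 75 μL brought to 900 μL → factor 900/75 = 12
Step 6: 375 μL brought to 3450 μL → factor 3450/375 = 9.2
Overall dilution factor = 25 × 5 × 126.38 × 3.5882 × 12 × 9.2 = 6.2583 × 10^6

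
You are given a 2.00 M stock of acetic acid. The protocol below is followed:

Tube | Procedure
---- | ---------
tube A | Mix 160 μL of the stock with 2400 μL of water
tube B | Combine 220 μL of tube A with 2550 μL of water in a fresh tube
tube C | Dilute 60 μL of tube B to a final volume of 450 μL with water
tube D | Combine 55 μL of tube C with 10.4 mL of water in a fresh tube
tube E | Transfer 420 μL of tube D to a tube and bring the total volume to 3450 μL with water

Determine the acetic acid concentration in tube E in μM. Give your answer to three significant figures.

Step 1: 160 μL + 2400 μL = 2560 μL total → factor 2560/160 = 16
Step 2: 220 μL + 2550 μL = 2770 μL total → factor 2770/220 = 12.591
Step 3: 60 μL brought to 450 μL → factor 450/60 = 7.5
Step 4: 55 μL + 10.4 mL = 10455 μL total → factor 10455/55 = 190.09
Step 5: 420 μL brought to 3450 μL → factor 3450/420 = 8.2143
Overall dilution factor = 16 × 12.591 × 7.5 × 190.09 × 8.2143 = 2.3592 × 10^6
Final = 2.00 M / 2.3592 × 10^6 = 8.477 × 10^-7 M = 0.848 μM

0.848 μM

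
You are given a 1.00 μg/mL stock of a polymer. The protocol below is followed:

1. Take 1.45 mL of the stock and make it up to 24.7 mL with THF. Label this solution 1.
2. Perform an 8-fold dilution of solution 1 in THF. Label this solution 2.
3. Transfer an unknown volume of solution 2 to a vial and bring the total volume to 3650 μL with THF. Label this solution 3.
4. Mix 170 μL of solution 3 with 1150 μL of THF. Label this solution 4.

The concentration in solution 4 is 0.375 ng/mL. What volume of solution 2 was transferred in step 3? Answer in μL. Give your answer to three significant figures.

Step 1: 1.45 mL brought to 24.7 mL → factor 24.7/1.45 = 17.034
Step 2: 8-fold → factor 8
Step 3: v brought to 3650 μL → factor = 3650 μL/v
Step 4: 170 μL + 1150 μL = 1320 μL total → factor 1320/170 = 7.7647
Product of known-step factors = 1058.1
Overall factor = 1.00 μg/mL / (0.375 ng/mL) = 2666.7
Step-3 factor = 2666.7 / 1058.1 = 2.5201
v = 3650 μL / 2.5201 = 1.45 × 10^3 μL

1.45 × 10^3 μL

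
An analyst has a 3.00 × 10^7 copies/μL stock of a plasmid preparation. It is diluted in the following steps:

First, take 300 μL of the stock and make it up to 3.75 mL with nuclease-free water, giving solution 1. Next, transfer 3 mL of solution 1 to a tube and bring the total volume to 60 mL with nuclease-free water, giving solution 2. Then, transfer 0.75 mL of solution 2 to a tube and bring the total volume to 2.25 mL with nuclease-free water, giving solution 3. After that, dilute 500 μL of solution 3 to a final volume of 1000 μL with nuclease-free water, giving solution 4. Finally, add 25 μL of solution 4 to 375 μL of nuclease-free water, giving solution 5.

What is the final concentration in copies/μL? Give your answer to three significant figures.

1.25 × 10^3 copies/μL

Step 1: 300 μL brought to 3.75 mL → factor 3750/300 = 12.5
Step 2: 3 mL brought to 60 mL → factor 60/3 = 20
Step 3: 0.75 mL brought to 2.25 mL → factor 2.25/0.75 = 3
Step 4: 500 μL brought to 1000 μL → factor 1000/500 = 2
Step 5: 25 μL + 375 μL = 400 μL total → factor 400/25 = 16
Overall dilution factor = 12.5 × 20 × 3 × 2 × 16 = 24000
Final = 3.00 × 10^7 copies/μL / 24000 = 1.25 × 10^3 copies/μL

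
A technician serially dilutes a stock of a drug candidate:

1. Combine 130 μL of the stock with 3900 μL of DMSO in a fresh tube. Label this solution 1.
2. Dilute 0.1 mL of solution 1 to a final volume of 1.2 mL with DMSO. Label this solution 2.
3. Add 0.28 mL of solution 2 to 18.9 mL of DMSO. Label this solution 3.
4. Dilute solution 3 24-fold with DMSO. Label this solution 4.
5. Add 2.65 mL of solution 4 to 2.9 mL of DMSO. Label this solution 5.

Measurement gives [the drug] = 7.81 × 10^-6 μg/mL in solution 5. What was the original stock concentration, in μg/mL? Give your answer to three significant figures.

Step 1: 130 μL + 3900 μL = 4030 μL total → factor 4030/130 = 31
Step 2: 0.1 mL brought to 1.2 mL → factor 1.2/0.1 = 12
Step 3: 0.28 mL + 18.9 mL = 19.18 mL total → factor 19.18/0.28 = 68.5
Step 4: 24-fold → factor 24
Step 5: 2.65 mL + 2.9 mL = 5.55 mL total → factor 5.55/2.65 = 2.0943
Overall dilution factor = 31 × 12 × 68.5 × 24 × 2.0943 = 1.2808 × 10^6
Stock = 7.81 × 10^-6 μg/mL × 1.2808 × 10^6 = 10.0 μg/mL

10.0 μg/mL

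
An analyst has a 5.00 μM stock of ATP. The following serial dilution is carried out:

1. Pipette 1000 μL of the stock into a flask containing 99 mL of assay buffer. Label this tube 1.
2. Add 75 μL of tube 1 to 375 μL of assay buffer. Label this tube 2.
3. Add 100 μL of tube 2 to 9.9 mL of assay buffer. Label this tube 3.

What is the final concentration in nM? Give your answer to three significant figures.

0.0833 nM

Step 1: 1000 μL + 99 mL = 1 × 10^5 μL total → factor 1 × 10^5/1000 = 100
Step 2: 75 μL + 375 μL = 450 μL total → factor 450/75 = 6
Step 3: 100 μL + 9.9 mL = 10000 μL total → factor 10000/100 = 100
Overall dilution factor = 100 × 6 × 100 = 60000
Final = 5.00 μM / 60000 = 8.333 × 10^-5 μM = 0.0833 nM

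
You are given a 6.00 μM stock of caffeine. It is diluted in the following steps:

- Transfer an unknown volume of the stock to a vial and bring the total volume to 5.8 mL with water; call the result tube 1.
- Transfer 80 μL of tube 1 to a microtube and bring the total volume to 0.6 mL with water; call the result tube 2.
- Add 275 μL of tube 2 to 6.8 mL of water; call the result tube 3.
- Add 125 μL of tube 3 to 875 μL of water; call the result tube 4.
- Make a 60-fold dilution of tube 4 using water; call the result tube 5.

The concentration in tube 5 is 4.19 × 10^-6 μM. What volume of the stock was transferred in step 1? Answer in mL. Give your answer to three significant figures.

0.375 mL

Step 1: v brought to 5.8 mL → factor = 5.8 mL/v
Step 2: 80 μL brought to 0.6 mL → factor 600/80 = 7.5
Step 3: 275 μL + 6.8 mL = 7075 μL total → factor 7075/275 = 25.727
Step 4: 125 μL + 875 μL = 1000 μL total → factor 1000/125 = 8
Step 5: 60-fold → factor 60
Product of known-step factors = 92618
Overall factor = 6.00 μM / (4.19 × 10^-6 μM) = 1.432 × 10^6
Step-1 factor = 1.432 × 10^6 / 92618 = 15.461
v = 5.8 mL / 15.461 = 0.375 mL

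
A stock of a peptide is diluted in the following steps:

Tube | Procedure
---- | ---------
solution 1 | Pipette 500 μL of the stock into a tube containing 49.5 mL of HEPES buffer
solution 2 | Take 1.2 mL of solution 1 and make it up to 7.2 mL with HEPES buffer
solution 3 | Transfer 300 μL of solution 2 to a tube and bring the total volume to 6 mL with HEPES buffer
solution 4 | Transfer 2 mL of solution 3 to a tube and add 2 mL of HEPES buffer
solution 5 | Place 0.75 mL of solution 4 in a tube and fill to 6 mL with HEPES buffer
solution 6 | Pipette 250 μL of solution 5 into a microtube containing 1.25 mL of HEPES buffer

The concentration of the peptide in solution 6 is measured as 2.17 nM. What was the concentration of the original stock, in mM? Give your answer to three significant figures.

Step 1: 500 μL + 49.5 mL = 50000 μL total → factor 50000/500 = 100
Step 2: 1.2 mL brought to 7.2 mL → factor 7.2/1.2 = 6
Step 3: 300 μL brought to 6 mL → factor 6000/300 = 20
Step 4: 2 mL + 2 mL = 4 mL total → factor 4/2 = 2
Step 5: 0.75 mL brought to 6 mL → factor 6/0.75 = 8
Step 6: 250 μL + 1.25 mL = 1500 μL total → factor 1500/250 = 6
Overall dilution factor = 100 × 6 × 20 × 2 × 8 × 6 = 1.152 × 10^6
Stock = 2.17 nM × 1.152 × 10^6 = 2.500 × 10^6 nM = 2.50 mM

2.50 mM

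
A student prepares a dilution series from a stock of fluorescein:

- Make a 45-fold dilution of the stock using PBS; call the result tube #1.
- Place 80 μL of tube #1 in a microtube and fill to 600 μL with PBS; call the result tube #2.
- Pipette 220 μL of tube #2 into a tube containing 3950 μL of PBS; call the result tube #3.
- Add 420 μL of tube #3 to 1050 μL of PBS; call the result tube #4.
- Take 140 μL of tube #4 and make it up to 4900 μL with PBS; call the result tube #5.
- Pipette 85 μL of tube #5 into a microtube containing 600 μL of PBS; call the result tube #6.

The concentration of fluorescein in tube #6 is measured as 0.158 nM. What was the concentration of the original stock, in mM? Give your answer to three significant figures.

0.998 mM

Step 1: 45-fold → factor 45
Step 2: 80 μL brought to 600 μL → factor 600/80 = 7.5
Step 3: 220 μL + 3950 μL = 4170 μL total → factor 4170/220 = 18.955
Step 4: 420 μL + 1050 μL = 1470 μL total → factor 1470/420 = 3.5
Step 5: 140 μL brought to 4900 μL → factor 4900/140 = 35
Step 6: 85 μL + 600 μL = 685 μL total → factor 685/85 = 8.0588
Overall dilution factor = 45 × 7.5 × 18.955 × 3.5 × 35 × 8.0588 = 6.3153 × 10^6
Stock = 0.158 nM × 6.3153 × 10^6 = 9.978 × 10^5 nM = 0.998 mM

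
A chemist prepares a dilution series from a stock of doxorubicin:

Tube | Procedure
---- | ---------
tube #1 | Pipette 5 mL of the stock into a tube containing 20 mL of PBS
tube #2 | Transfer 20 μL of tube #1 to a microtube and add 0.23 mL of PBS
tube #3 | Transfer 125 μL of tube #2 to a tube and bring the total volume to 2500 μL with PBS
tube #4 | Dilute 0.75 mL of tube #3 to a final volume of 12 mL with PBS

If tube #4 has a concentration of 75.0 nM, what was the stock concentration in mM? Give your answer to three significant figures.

Step 1: 5 mL + 20 mL = 25 mL total → factor 25/5 = 5
Step 2: 20 μL + 0.23 mL = 250 μL total → factor 250/20 = 12.5
Step 3: 125 μL brought to 2500 μL → factor 2500/125 = 20
Step 4: 0.75 mL brought to 12 mL → factor 12/0.75 = 16
Overall dilution factor = 5 × 12.5 × 20 × 16 = 20000
Stock = 75.0 nM × 20000 = 1.500 × 10^6 nM = 1.50 mM

1.50 mM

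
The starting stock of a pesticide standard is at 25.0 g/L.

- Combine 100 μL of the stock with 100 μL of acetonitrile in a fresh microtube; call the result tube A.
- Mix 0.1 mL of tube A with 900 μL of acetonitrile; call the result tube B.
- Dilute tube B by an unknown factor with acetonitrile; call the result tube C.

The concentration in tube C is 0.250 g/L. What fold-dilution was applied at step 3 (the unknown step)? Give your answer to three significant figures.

5.00-fold

Step 1: 100 μL + 100 μL = 200 μL total → factor 200/100 = 2
Step 2: 0.1 mL + 900 μL = 1 mL total → factor 1/0.1 = 10
Step 3: unknown factor x
Product of known-step factors = 20
Overall factor = 25.0 g/L / (0.250 g/L) = 100
x = 100 / 20 = 5.00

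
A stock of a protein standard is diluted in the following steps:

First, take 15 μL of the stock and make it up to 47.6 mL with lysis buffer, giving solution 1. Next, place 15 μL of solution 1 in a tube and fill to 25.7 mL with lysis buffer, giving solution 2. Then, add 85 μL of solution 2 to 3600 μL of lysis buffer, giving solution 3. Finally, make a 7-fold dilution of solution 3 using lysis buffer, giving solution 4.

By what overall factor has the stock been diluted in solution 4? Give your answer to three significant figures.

1.65 × 10^9

Step 1: 15 μL brought to 47.6 mL → factor 47600/15 = 3173.3
Step 2: 15 μL brought to 25.7 mL → factor 25700/15 = 1713.3
Step 3: 85 μL + 3600 μL = 3685 μL total → factor 3685/85 = 43.353
Step 4: 7-fold → factor 7
Overall dilution factor = 3173.3 × 1713.3 × 43.353 × 7 = 1.65 × 10^9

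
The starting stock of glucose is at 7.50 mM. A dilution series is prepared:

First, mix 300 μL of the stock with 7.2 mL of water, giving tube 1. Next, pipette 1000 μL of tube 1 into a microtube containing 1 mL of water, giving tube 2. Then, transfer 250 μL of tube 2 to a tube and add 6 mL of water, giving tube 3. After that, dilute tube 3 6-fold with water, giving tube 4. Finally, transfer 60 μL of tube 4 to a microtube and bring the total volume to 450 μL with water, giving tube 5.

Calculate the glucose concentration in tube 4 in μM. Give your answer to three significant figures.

1.00 μM

Step 1: 300 μL + 7.2 mL = 7500 μL total → factor 7500/300 = 25
Step 2: 1000 μL + 1 mL = 2000 μL total → factor 2000/1000 = 2
Step 3: 250 μL + 6 mL = 6250 μL total → factor 6250/250 = 25
Step 4: 6-fold → factor 6
Dilution factor through tube 4 = 25 × 2 × 25 × 6 = 7500
[tube 4] = 7.50 mM / 7500 = 0.001000 mM = 1.00 μM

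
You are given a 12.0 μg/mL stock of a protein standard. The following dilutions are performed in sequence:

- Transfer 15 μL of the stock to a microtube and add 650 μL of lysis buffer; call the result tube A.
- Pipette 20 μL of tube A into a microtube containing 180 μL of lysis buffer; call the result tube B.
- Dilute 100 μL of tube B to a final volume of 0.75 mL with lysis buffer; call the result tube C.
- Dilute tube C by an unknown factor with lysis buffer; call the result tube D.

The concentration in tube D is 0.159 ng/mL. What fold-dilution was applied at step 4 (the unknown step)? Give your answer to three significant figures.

Step 1: 15 μL + 650 μL = 665 μL total → factor 665/15 = 44.333
Step 2: 20 μL + 180 μL = 200 μL total → factor 200/20 = 10
Step 3: 100 μL brought to 0.75 mL → factor 750/100 = 7.5
Step 4: unknown factor x
Product of known-step factors = 3325
Overall factor = 12.0 μg/mL / (0.159 ng/mL) = 75472
x = 75472 / 3325 = 22.7

22.7-fold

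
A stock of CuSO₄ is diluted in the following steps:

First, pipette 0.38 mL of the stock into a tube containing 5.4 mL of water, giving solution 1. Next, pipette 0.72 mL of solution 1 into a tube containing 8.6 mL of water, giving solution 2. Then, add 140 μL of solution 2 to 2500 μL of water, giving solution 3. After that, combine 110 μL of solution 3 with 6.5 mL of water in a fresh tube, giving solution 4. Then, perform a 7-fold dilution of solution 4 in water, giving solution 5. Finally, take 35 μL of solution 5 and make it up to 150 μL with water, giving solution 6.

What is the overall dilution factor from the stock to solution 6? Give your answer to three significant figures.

Step 1: 0.38 mL + 5.4 mL = 5.78 mL total → factor 5.78/0.38 = 15.211
Step 2: 0.72 mL + 8.6 mL = 9.32 mL total → factor 9.32/0.72 = 12.944
Step 3: 140 μL + 2500 μL = 2640 μL total → factor 2640/140 = 18.857
Step 4: 110 μL + 6.5 mL = 6610 μL total → factor 6610/110 = 60.091
Step 5: 7-fold → factor 7
Step 6: 35 μL brought to 150 μL → factor 150/35 = 4.2857
Overall dilution factor = 15.211 × 12.944 × 18.857 × 60.091 × 7 × 4.2857 = 6.6932 × 10^6

6.69 × 10^6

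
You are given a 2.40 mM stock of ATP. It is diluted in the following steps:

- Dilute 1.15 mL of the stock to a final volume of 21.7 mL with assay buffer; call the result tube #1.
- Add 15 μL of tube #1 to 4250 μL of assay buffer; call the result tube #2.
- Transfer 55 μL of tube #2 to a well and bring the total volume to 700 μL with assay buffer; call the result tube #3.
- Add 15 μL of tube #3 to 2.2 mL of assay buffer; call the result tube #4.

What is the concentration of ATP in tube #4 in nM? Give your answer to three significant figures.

Step 1: 1.15 mL brought to 21.7 mL → factor 21.7/1.15 = 18.87
Step 2: 15 μL + 4250 μL = 4265 μL total → factor 4265/15 = 284.33
Step 3: 55 μL brought to 700 μL → factor 700/55 = 12.727
Step 4: 15 μL + 2.2 mL = 2215 μL total → factor 2215/15 = 147.67
Dilution factor through tube #4 = 18.87 × 284.33 × 12.727 × 147.67 = 1.0083 × 10^7
[tube #4] = 2.40 mM / 1.0083 × 10^7 = 2.380 × 10^-7 mM = 0.238 nM

0.238 nM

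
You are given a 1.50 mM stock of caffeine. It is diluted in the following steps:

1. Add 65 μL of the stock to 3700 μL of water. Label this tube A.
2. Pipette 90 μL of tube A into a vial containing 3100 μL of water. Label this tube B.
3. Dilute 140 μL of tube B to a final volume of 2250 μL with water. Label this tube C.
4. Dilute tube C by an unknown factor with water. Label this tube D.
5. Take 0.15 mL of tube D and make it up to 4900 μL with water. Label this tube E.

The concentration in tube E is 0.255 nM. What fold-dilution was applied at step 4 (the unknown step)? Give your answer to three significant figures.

Step 1: 65 μL + 3700 μL = 3765 μL total → factor 3765/65 = 57.923
Step 2: 90 μL + 3100 μL = 3190 μL total → factor 3190/90 = 35.444
Step 3: 140 μL brought to 2250 μL → factor 2250/140 = 16.071
Step 4: unknown factor x
Step 5: 0.15 mL brought to 4900 μL → factor 4.9/0.15 = 32.667
Product of known-step factors = 1.0779 × 10^6
Overall factor = 1.50 mM / (0.255 nM) = 5.8824 × 10^6
x = 5.8824 × 10^6 / 1.0779 × 10^6 = 5.46

5.46-fold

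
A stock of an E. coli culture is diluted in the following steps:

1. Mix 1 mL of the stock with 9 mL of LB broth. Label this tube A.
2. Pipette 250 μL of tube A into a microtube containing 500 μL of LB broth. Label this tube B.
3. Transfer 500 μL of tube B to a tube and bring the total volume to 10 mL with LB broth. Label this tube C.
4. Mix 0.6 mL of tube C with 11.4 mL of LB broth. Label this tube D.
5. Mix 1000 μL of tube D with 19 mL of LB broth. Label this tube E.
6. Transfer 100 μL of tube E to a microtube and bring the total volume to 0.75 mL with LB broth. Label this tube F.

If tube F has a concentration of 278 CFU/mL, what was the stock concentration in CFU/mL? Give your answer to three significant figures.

5.00 × 10^8 CFU/mL

Step 1: 1 mL + 9 mL = 10 mL total → factor 10/1 = 10
Step 2: 250 μL + 500 μL = 750 μL total → factor 750/250 = 3
Step 3: 500 μL brought to 10 mL → factor 10000/500 = 20
Step 4: 0.6 mL + 11.4 mL = 12 mL total → factor 12/0.6 = 20
Step 5: 1000 μL + 19 mL = 20000 μL total → factor 20000/1000 = 20
Step 6: 100 μL brought to 0.75 mL → factor 750/100 = 7.5
Overall dilution factor = 10 × 3 × 20 × 20 × 20 × 7.5 = 1.8 × 10^6
Stock = 278 CFU/mL × 1.8 × 10^6 = 5.00 × 10^8 CFU/mL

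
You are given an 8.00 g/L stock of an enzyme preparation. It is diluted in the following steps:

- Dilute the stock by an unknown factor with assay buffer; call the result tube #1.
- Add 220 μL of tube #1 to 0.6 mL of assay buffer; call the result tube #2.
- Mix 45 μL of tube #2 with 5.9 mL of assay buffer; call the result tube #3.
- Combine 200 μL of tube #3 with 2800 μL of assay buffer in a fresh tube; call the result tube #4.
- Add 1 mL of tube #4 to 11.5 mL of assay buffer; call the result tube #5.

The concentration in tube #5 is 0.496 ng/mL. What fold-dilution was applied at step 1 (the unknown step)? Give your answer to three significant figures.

Step 1: unknown factor x
Step 2: 220 μL + 0.6 mL = 820 μL total → factor 820/220 = 3.7273
Step 3: 45 μL + 5.9 mL = 5945 μL total → factor 5945/45 = 132.11
Step 4: 200 μL + 2800 μL = 3000 μL total → factor 3000/200 = 15
Step 5: 1 mL + 11.5 mL = 12.5 mL total → factor 12.5/1 = 12.5
Product of known-step factors = 92328
Overall factor = 8.00 g/L / (0.496 ng/mL) = 1.6129 × 10^7
x = 1.6129 × 10^7 / 92328 = 175

175-fold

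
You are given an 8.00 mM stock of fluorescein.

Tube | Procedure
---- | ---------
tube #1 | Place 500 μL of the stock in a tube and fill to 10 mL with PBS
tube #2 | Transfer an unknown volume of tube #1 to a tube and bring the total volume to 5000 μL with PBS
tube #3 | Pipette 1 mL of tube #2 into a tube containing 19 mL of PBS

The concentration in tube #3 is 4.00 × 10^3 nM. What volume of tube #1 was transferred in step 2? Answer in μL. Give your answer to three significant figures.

1.00 × 10^3 μL

Step 1: 500 μL brought to 10 mL → factor 10000/500 = 20
Step 2: v brought to 5000 μL → factor = 5000 μL/v
Step 3: 1 mL + 19 mL = 20 mL total → factor 20/1 = 20
Product of known-step factors = 400
Overall factor = 8.00 mM / (4.00 × 10^3 nM) = 2000
Step-2 factor = 2000 / 400 = 5
v = 5000 μL / 5 = 1.00 × 10^3 μL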